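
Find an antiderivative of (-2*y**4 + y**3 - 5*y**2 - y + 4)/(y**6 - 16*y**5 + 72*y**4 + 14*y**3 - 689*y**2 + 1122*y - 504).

Factor the denominator: (y - 7)*(y - 6)*(y - 4)*(y - 1)**2*(y + 3).
Partial-fraction decomposition: 227/(10080*(y + 3)) + 347/(7200*(y - 1)) + 1/(120*(y - 1)**2) - 88/(63*(y - 4)) + 1279/(225*(y - 6)) - 523/(120*(y - 7)).
Integrate each term; A/(y−a) gives A·log|y−a|; A/(y−a)² gives −A/(y−a).

-523*log(y - 7)/120 + 1279*log(y - 6)/225 - 88*log(y - 4)/63 + 347*log(y - 1)/7200 + 227*log(y + 3)/10080 - 1/(120*y - 120) + C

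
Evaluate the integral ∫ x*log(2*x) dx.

Use integration by parts with u = log(2*x), dv = x dx.
Then du = 1/x dx and v = x**2/2.

x**2*(log(x) + log(2))/2 - x**2/4 + C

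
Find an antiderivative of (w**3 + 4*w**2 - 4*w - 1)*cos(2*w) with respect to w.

w**3*sin(2*w)/2 + 2*w**2*sin(2*w) + 3*w**2*cos(2*w)/4 - 11*w*sin(2*w)/4 + 2*w*cos(2*w) - 3*sin(2*w)/2 - 11*cos(2*w)/8 + C

Use integration by parts with u = w**3 + 4*w**2 - 4*w - 1, dv = cos(2*w) dw, so v = sin(2*w)/2.
Apply parts 3 times (tabular method): alternate signs, differentiate u down to 0, integrate dv up.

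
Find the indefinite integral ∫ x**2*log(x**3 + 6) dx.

Let u = x**3 + 6, so du = (3*x**2) dx.
The integral becomes (1/3)·∫ log(u) du; integrate by parts with u′=log(u), dv′=du.

x**3*log(x**3 + 6)/3 - x**3/3 + 2*log(x**3 + 6) + C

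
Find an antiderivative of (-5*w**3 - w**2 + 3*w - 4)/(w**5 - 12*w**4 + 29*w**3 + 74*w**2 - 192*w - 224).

Factor the denominator: (w - 7)*(w - 4)**2*(w + 1)*(w + 2).
Partial-fraction decomposition: 13/(162*(w + 2)) + 3/(200*(w + 1)) + 3511/(1350*(w - 4)) + 164/(45*(w - 4)**2) - 1747/(648*(w - 7)).
Integrate each term; A/(w−a) gives A·log|w−a|; A/(w−a)² gives −A/(w−a).

-1747*log(w - 7)/648 + 3511*log(w - 4)/1350 + 3*log(w + 1)/200 + 13*log(w + 2)/162 - 164/(45*w - 180) + C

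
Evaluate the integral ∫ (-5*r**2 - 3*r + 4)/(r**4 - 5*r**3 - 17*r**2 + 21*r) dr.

4*log(r)/21 - 131*log(r - 7)/210 + log(r - 1)/6 + 4*log(r + 3)/15 + C

Factor the denominator: r*(r - 7)*(r - 1)*(r + 3).
Partial-fraction decomposition: 4/(15*(r + 3)) + 1/(6*(r - 1)) - 131/(210*(r - 7)) + 4/(21*r).
Integrate each term: A/(r−a) contributes A·log|r−a|.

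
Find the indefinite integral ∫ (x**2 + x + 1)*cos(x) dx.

Use integration by parts with u = x**2 + x + 1, dv = cos(x) dx, so v = sin(x).
Apply parts 2 times (tabular method): alternate signs, differentiate u down to 0, integrate dv up.

x**2*sin(x) + x*sin(x) + 2*x*cos(x) - sin(x) + cos(x) + C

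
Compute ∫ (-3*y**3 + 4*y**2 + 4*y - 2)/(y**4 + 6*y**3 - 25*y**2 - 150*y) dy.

Factor the denominator: y*(y - 5)*(y + 5)*(y + 6).
Partial-fraction decomposition: -383/(33*(y + 6)) + 453/(50*(y + 5)) - 257/(550*(y - 5)) + 1/(75*y).
Integrate each term: A/(y−a) contributes A·log|y−a|.

log(y)/75 - 257*log(y - 5)/550 + 453*log(y + 5)/50 - 383*log(y + 6)/33 + C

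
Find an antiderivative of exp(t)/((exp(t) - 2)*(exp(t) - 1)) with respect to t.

log(exp(t) - 2) - log(exp(t) - 1) + C

Let u = e^t, du = e^t dt.
The integral becomes ∫ du/((u-2)(u-1)); decompose into partial fractions.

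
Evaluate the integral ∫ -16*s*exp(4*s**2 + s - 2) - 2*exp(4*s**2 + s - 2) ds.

Let u = 4*s**2 + s - 2, so du = (8*s + 1) ds.
Rewriting, the integral becomes -2·∫ e^u du = -2·e^u.
Substituting back, u = 4*s**2 + s - 2.

-2*exp(4*s**2 + s - 2) + C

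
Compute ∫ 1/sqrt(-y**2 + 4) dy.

Substitute y = 2·sin(θ), so dy = 2·cos(θ) dθ and the radical becomes sqrt(-y**2 + 4) = 2·cos(θ) by the Pythagorean identity.
Integrate the resulting trig expression in θ, then back-substitute θ = asin(y/2), sin(θ) = y/2, cos(θ) = sqrt(-y**2 + 4)/2 (absorbing any constant into C).

asin(y/2) + C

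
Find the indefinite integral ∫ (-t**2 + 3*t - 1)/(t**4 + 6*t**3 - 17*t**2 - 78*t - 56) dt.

Factor the denominator: (t - 4)*(t + 1)*(t + 2)*(t + 7).
Partial-fraction decomposition: 71/(330*(t + 7)) - 11/(30*(t + 2)) + 1/(6*(t + 1)) - 1/(66*(t - 4)).
Integrate each term: A/(t−a) contributes A·log|t−a|.

-log(t - 4)/66 + log(t + 1)/6 - 11*log(t + 2)/30 + 71*log(t + 7)/330 + C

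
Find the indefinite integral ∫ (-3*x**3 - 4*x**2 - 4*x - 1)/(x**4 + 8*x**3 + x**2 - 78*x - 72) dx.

-65*log(x - 3)/126 - log(x + 1)/30 + 143*log(x + 4)/42 - 527*log(x + 6)/90 + C

Factor the denominator: (x - 3)*(x + 1)*(x + 4)*(x + 6).
Partial-fraction decomposition: -527/(90*(x + 6)) + 143/(42*(x + 4)) - 1/(30*(x + 1)) - 65/(126*(x - 3)).
Integrate each term: A/(x−a) contributes A·log|x−a|.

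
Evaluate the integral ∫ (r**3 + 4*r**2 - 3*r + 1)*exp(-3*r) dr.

(-9*r**3 - 45*r**2 - 3*r - 10)*exp(-3*r)/27 + C

Use integration by parts with u = r**3 + 4*r**2 - 3*r + 1, dv = exp(-3*r) dr, so v = -exp(-3*r)/3.
Apply parts 3 times (tabular method): alternate signs, differentiate u down to 0, integrate dv up.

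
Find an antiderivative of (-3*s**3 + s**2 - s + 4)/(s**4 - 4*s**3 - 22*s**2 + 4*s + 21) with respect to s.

-983*log(s - 7)/480 - log(s - 1)/48 + 9*log(s + 1)/32 - 97*log(s + 3)/80 + C

Factor the denominator: (s - 7)*(s - 1)*(s + 1)*(s + 3).
Partial-fraction decomposition: -97/(80*(s + 3)) + 9/(32*(s + 1)) - 1/(48*(s - 1)) - 983/(480*(s - 7)).
Integrate each term: A/(s−a) contributes A·log|s−a|.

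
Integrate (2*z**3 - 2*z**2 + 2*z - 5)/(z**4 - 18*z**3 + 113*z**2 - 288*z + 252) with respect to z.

Factor the denominator: (z - 7)*(z - 6)*(z - 3)*(z - 2).
Partial-fraction decomposition: -7/(20*(z - 2)) + 37/(12*(z - 3)) - 367/(12*(z - 6)) + 597/(20*(z - 7)).
Integrate each term: A/(z−a) contributes A·log|z−a|.

597*log(z - 7)/20 - 367*log(z - 6)/12 + 37*log(z - 3)/12 - 7*log(z - 2)/20 + C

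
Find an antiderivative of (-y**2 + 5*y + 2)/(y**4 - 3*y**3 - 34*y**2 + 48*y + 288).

Factor the denominator: (y - 6)*(y - 4)*(y + 3)*(y + 4).
Partial-fraction decomposition: 17/(40*(y + 4)) - 22/(63*(y + 3)) - 3/(56*(y - 4)) - 1/(45*(y - 6)).
Integrate each term: A/(y−a) contributes A·log|y−a|.

-log(y - 6)/45 - 3*log(y - 4)/56 - 22*log(y + 3)/63 + 17*log(y + 4)/40 + C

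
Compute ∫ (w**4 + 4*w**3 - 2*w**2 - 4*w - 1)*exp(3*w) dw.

(27*w**4 + 72*w**3 - 126*w**2 - 24*w - 19)*exp(3*w)/81 + C

Use integration by parts with u = w**4 + 4*w**3 - 2*w**2 - 4*w - 1, dv = exp(3*w) dw, so v = exp(3*w)/3.
Apply parts 4 times (tabular method): alternate signs, differentiate u down to 0, integrate dv up.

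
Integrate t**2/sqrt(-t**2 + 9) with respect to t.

-t*sqrt(-t**2 + 9)/2 + 9*asin(t/3)/2 + C

Substitute t = 3·sin(θ), so dt = 3·cos(θ) dθ and the radical becomes sqrt(-t**2 + 9) = 3·cos(θ) by the Pythagorean identity.
Integrate the resulting trig expression in θ, then back-substitute θ = asin(t/3), sin(θ) = t/3, cos(θ) = sqrt(-t**2 + 9)/3 (absorbing any constant into C).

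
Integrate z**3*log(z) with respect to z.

Use integration by parts with u = log(z), dv = z**3 dz.
Then du = 1/z dz and v = z**4/4.

z**4*log(z)/4 - z**4/16 + C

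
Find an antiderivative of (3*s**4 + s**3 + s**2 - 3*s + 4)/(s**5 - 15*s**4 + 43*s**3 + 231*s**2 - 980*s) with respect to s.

Factor the denominator: s*(s - 7)**2*(s - 5)*(s + 4).
Partial-fraction decomposition: 184/(1089*(s + 4)) + 1007/(90*(s - 5)) - 99059/(11858*(s - 7)) + 3789/(77*(s - 7)**2) - 1/(245*s).
Integrate each term; A/(s−a) gives A·log|s−a|; A/(s−a)² gives −A/(s−a).

-log(s)/245 - 99059*log(s - 7)/11858 + 1007*log(s - 5)/90 + 184*log(s + 4)/1089 - 3789/(77*s - 539) + C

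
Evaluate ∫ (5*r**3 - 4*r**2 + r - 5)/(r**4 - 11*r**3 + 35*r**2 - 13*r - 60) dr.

175*log(r - 5)/4 - 51*log(r - 4) + 97*log(r - 3)/8 + log(r + 1)/8 + C

Factor the denominator: (r - 5)*(r - 4)*(r - 3)*(r + 1).
Partial-fraction decomposition: 1/(8*(r + 1)) + 97/(8*(r - 3)) - 51/(r - 4) + 175/(4*(r - 5)).
Integrate each term: A/(r−a) contributes A·log|r−a|.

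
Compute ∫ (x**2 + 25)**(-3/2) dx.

Substitute x = 5·tan(θ), so dx = 5·sec(θ)^2 dθ and the radical becomes sqrt(x**2 + 25) = 5·sec(θ) by the Pythagorean identity.
Integrate the resulting trig expression in θ, then back-substitute tan(θ) = x/5, sec(θ) = sqrt(x**2 + 25)/5 (absorbing any constant into C).

x/(25*sqrt(x**2 + 25)) + C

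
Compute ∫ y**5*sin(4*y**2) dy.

-y**4*cos(4*y**2)/8 + y**2*sin(4*y**2)/16 + cos(4*y**2)/64 + C

Let u = y², du = 2y dy; rewrite as (1/2)∫ u^2·sin(4u) du.
Now integrate by parts 2 times.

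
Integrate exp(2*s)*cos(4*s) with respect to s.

Let I denote the integral. Integrate by parts with u = cos(4*s), dv = exp(2*s) ds, so v = exp(2*s)/2: I = exp(2*s)*cos(4*s)/2 + 2·∫ exp(2*s)*sin(4*s) ds.
Apply parts again with u = sin(4*s), dv = exp(2*s) ds: ∫ exp(2*s)*sin(4*s) ds = exp(2*s)*sin(4*s)/2 − 2·I. Substituting back brings back I: I = exp(2*s)*sin(4*s) + exp(2*s)*cos(4*s)/2 − 4·I.
Solving for I: (1 + 4)·I equals the remaining terms, so I = (1/5)·(exp(2*s)*sin(4*s) + exp(2*s)*cos(4*s)/2).

exp(2*s)*sin(4*s)/5 + exp(2*s)*cos(4*s)/10 + C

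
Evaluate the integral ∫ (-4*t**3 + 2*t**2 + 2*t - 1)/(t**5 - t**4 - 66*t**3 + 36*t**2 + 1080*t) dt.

-log(t)/1080 - 559*log(t - 6)/3168 - 49*log(t + 5)/55 + 923*log(t + 6)/864 + 71/(72*t - 432) + C

Factor the denominator: t*(t - 6)**2*(t + 5)*(t + 6).
Partial-fraction decomposition: 923/(864*(t + 6)) - 49/(55*(t + 5)) - 559/(3168*(t - 6)) - 71/(72*(t - 6)**2) - 1/(1080*t).
Integrate each term; A/(t−a) gives A·log|t−a|; A/(t−a)² gives −A/(t−a).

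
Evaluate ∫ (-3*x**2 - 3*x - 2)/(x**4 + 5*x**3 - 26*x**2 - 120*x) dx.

Factor the denominator: x*(x - 5)*(x + 4)*(x + 6).
Partial-fraction decomposition: 23/(33*(x + 6)) - 19/(36*(x + 4)) - 92/(495*(x - 5)) + 1/(60*x).
Integrate each term: A/(x−a) contributes A·log|x−a|.

log(x)/60 - 92*log(x - 5)/495 - 19*log(x + 4)/36 + 23*log(x + 6)/33 + C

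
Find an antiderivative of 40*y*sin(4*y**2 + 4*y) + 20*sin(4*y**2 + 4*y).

Let u = 4*y**2 + 4*y, so du = (8*y + 4) dy.
Rewriting, the integral becomes 5·∫ sin(u) du = 5·-cos(u).
Substituting back, u = 4*y**2 + 4*y.

-5*cos(4*y**2 + 4*y) + C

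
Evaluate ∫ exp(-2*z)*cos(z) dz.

Let I denote the integral. Integrate by parts with u = cos(z), dv = exp(-2*z) dz, so v = -exp(-2*z)/2: I = -exp(-2*z)*cos(z)/2 − (1/2)·∫ exp(-2*z)*sin(z) dz.
Apply parts again with u = sin(z), dv = exp(-2*z) dz: ∫ exp(-2*z)*sin(z) dz = -exp(-2*z)*sin(z)/2 + (1/2)·I. Substituting back brings back I: I = exp(-2*z)*sin(z)/4 - exp(-2*z)*cos(z)/2 − (1/4)·I.
Solving for I: (1 + 1/4)·I equals the remaining terms, so I = (4/5)·(exp(-2*z)*sin(z)/4 - exp(-2*z)*cos(z)/2).

exp(-2*z)*sin(z)/5 - 2*exp(-2*z)*cos(z)/5 + C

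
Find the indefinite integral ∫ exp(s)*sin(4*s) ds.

Let I denote the integral. Integrate by parts with u = sin(4*s), dv = exp(s) ds, so v = exp(s): I = exp(s)*sin(4*s) − 4·∫ exp(s)*cos(4*s) ds.
Apply parts again with u = cos(4*s), dv = exp(s) ds: ∫ exp(s)*cos(4*s) ds = exp(s)*cos(4*s) + 4·I. Substituting back brings back I: I = exp(s)*sin(4*s) - 4*exp(s)*cos(4*s) − 16·I.
Solving for I: (1 + 16)·I equals the remaining terms, so I = (1/17)·(exp(s)*sin(4*s) - 4*exp(s)*cos(4*s)).

exp(s)*sin(4*s)/17 - 4*exp(s)*cos(4*s)/17 + C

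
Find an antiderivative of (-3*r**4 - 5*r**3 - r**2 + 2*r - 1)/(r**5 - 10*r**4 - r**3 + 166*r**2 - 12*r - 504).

Factor the denominator: (r - 7)*(r - 6)*(r - 2)*(r + 2)*(r + 3).
Partial-fraction decomposition: -62/(225*(r + 3)) + 17/(288*(r + 2)) - 89/(400*(r - 2)) + 4993/(288*(r - 6)) - 4477/(225*(r - 7)).
Integrate each term: A/(r−a) contributes A·log|r−a|.

-4477*log(r - 7)/225 + 4993*log(r - 6)/288 - 89*log(r - 2)/400 + 17*log(r + 2)/288 - 62*log(r + 3)/225 + C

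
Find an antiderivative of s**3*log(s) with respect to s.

s**4*log(s)/4 - s**4/16 + C

Use integration by parts with u = log(s), dv = s**3 ds.
Then du = 1/s ds and v = s**4/4.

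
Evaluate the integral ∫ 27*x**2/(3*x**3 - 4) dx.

3*log(3*x**3 - 4) + C

Let u = 3*x**3 - 4, so du = (9*x**2) dx.
Rewriting, the integral becomes 3·∫ 1/u du = 3·log(u).
Substituting back, u = 3*x**3 - 4.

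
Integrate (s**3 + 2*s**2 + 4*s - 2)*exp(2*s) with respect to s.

Use integration by parts with u = s**3 + 2*s**2 + 4*s - 2, dv = exp(2*s) ds, so v = exp(2*s)/2.
Apply parts 3 times (tabular method): alternate signs, differentiate u down to 0, integrate dv up.

(4*s**3 + 2*s**2 + 14*s - 15)*exp(2*s)/8 + C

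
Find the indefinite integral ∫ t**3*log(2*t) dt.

Use integration by parts with u = log(2*t), dv = t**3 dt.
Then du = 1/t dt and v = t**4/4.

t**4*(log(t) + log(2))/4 - t**4/16 + C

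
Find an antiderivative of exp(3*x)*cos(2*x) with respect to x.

2*exp(3*x)*sin(2*x)/13 + 3*exp(3*x)*cos(2*x)/13 + C

Let I denote the integral. Integrate by parts with u = cos(2*x), dv = exp(3*x) dx, so v = exp(3*x)/3: I = exp(3*x)*cos(2*x)/3 + (2/3)·∫ exp(3*x)*sin(2*x) dx.
Apply parts again with u = sin(2*x), dv = exp(3*x) dx: ∫ exp(3*x)*sin(2*x) dx = exp(3*x)*sin(2*x)/3 − (2/3)·I. Substituting back brings back I: I = 2*exp(3*x)*sin(2*x)/9 + exp(3*x)*cos(2*x)/3 − (4/9)·I.
Solving for I: (1 + 4/9)·I equals the remaining terms, so I = (9/13)·(2*exp(3*x)*sin(2*x)/9 + exp(3*x)*cos(2*x)/3).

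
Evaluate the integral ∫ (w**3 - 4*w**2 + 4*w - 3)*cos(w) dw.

Use integration by parts with u = w**3 - 4*w**2 + 4*w - 3, dv = cos(w) dw, so v = sin(w).
Apply parts 3 times (tabular method): alternate signs, differentiate u down to 0, integrate dv up.

w**3*sin(w) - 4*w**2*sin(w) + 3*w**2*cos(w) - 2*w*sin(w) - 8*w*cos(w) + 5*sin(w) - 2*cos(w) + C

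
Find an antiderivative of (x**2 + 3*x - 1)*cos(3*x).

Use integration by parts with u = x**2 + 3*x - 1, dv = cos(3*x) dx, so v = sin(3*x)/3.
Apply parts 2 times (tabular method): alternate signs, differentiate u down to 0, integrate dv up.

x**2*sin(3*x)/3 + x*sin(3*x) + 2*x*cos(3*x)/9 - 11*sin(3*x)/27 + cos(3*x)/3 + C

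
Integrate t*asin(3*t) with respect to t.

Use integration by parts with u = arcsin(3*t), dv = t dt.
Then du = 3/sqrt(-9*t**2 + 1) dt.

t**2*asin(3*t)/2 + t*sqrt(-9*t**2 + 1)/12 - asin(3*t)/36 + C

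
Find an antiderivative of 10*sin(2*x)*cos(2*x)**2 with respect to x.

-5*cos(2*x)**3/3 + C

Let u = cos(2*x), so du = (-2*sin(2*x)) dx.
Rewriting, the integral becomes -5·∫ u^2 du = -5·u^3/3.
Substituting back, u = cos(2*x).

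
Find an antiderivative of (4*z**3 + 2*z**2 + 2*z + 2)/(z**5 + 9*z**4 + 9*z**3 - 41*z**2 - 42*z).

-log(z)/21 + 23*log(z - 2)/135 - log(z + 1)/18 + 47*log(z + 3)/60 - 643*log(z + 7)/756 + C

Factor the denominator: z*(z - 2)*(z + 1)*(z + 3)*(z + 7).
Partial-fraction decomposition: -643/(756*(z + 7)) + 47/(60*(z + 3)) - 1/(18*(z + 1)) + 23/(135*(z - 2)) - 1/(21*z).
Integrate each term: A/(z−a) contributes A·log|z−a|.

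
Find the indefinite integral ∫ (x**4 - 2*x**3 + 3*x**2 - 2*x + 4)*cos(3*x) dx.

x**4*sin(3*x)/3 - 2*x**3*sin(3*x)/3 + 4*x**3*cos(3*x)/9 + 5*x**2*sin(3*x)/9 - 2*x**2*cos(3*x)/3 - 2*x*sin(3*x)/9 + 10*x*cos(3*x)/27 + 98*sin(3*x)/81 - 2*cos(3*x)/27 + C

Use integration by parts with u = x**4 - 2*x**3 + 3*x**2 - 2*x + 4, dv = cos(3*x) dx, so v = sin(3*x)/3.
Apply parts 4 times (tabular method): alternate signs, differentiate u down to 0, integrate dv up.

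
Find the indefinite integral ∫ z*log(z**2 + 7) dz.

z**2*log(z**2 + 7)/2 - z**2/2 + 7*log(z**2 + 7)/2 + C

Let u = z**2 + 7, so du = (2*z) dz.
The integral becomes (1/2)·∫ log(u) du; integrate by parts with u′=log(u), dv′=du.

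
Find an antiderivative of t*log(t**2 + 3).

Let u = t**2 + 3, so du = (2*t) dt.
The integral becomes (1/2)·∫ log(u) du; integrate by parts with u′=log(u), dv′=du.

t**2*log(t**2 + 3)/2 - t**2/2 + 3*log(t**2 + 3)/2 + C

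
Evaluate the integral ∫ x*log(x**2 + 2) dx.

Let u = x**2 + 2, so du = (2*x) dx.
The integral becomes (1/2)·∫ log(u) du; integrate by parts with u′=log(u), dv′=du.

x**2*log(x**2 + 2)/2 - x**2/2 + log(x**2 + 2) + C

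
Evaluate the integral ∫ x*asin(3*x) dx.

Use integration by parts with u = arcsin(3*x), dv = x dx.
Then du = 3/sqrt(-9*x**2 + 1) dx.

x**2*asin(3*x)/2 + x*sqrt(-9*x**2 + 1)/12 - asin(3*x)/36 + C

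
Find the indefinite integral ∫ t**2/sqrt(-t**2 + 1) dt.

Substitute t = sin(θ), so dt = cos(θ) dθ and the radical becomes sqrt(-t**2 + 1) = cos(θ) by the Pythagorean identity.
Integrate the resulting trig expression in θ, then back-substitute θ = asin(t), sin(θ) = t, cos(θ) = sqrt(-t**2 + 1) (absorbing any constant into C).

-t*sqrt(-t**2 + 1)/2 + asin(t)/2 + C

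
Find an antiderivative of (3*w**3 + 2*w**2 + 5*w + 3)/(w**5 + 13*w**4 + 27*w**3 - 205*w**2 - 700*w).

-3*log(w)/700 + 247*log(w - 4)/3564 + 24799*log(w + 5)/8100 - 963*log(w + 7)/308 + 347/(90*w + 450) + C

Factor the denominator: w*(w - 4)*(w + 5)**2*(w + 7).
Partial-fraction decomposition: -963/(308*(w + 7)) + 24799/(8100*(w + 5)) - 347/(90*(w + 5)**2) + 247/(3564*(w - 4)) - 3/(700*w).
Integrate each term; A/(w−a) gives A·log|w−a|; A/(w−a)² gives −A/(w−a).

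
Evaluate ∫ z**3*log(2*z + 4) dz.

Use integration by parts with u = log(2*z + 4), dv = z**3 dz.
Then du = 2/(2*z + 4) dz and v = z**4/4.

z**4*log(2*z + 4)/4 - z**4/16 + z**3/6 - z**2/2 + 2*z - 4*log(z + 2) + C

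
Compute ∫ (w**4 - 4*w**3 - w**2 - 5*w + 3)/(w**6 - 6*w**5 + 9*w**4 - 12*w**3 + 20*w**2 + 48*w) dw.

log(w)/16 - 33*log(w - 4)/400 + 4*log(w - 3)/13 - 3*log(w + 1)/25 - 109*log(w**2 + 4)/1300 + 373*atan(w/2)/2600 + C

Factor the denominator: w*(w - 4)*(w - 3)*(w + 1)*(w**2 + 4).
Partial-fraction decomposition: -(218*w - 373)/(1300*(w**2 + 4)) - 3/(25*(w + 1)) + 4/(13*(w - 3)) - 33/(400*(w - 4)) + 1/(16*w).
Integrate each term; A/(w−a) gives A·log|w−a|; the (Bw+D)/(w²+p²) term gives a log and an atan.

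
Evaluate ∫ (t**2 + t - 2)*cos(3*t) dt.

Use integration by parts with u = t**2 + t - 2, dv = cos(3*t) dt, so v = sin(3*t)/3.
Apply parts 2 times (tabular method): alternate signs, differentiate u down to 0, integrate dv up.

t**2*sin(3*t)/3 + t*sin(3*t)/3 + 2*t*cos(3*t)/9 - 20*sin(3*t)/27 + cos(3*t)/9 + C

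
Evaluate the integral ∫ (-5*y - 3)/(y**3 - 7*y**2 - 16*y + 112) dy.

-38*log(y - 7)/33 + 23*log(y - 4)/24 + 17*log(y + 4)/88 + C

Factor the denominator: (y - 7)*(y - 4)*(y + 4).
Partial-fraction decomposition: 17/(88*(y + 4)) + 23/(24*(y - 4)) - 38/(33*(y - 7)).
Integrate each term: A/(y−a) contributes A·log|y−a|.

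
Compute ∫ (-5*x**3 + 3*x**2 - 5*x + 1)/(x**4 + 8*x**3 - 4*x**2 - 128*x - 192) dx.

Factor the denominator: (x - 4)*(x + 2)*(x + 4)*(x + 6).
Partial-fraction decomposition: -1219/(80*(x + 6)) + 389/(32*(x + 4)) - 21/(16*(x + 2)) - 97/(160*(x - 4)).
Integrate each term: A/(x−a) contributes A·log|x−a|.

-97*log(x - 4)/160 - 21*log(x + 2)/16 + 389*log(x + 4)/32 - 1219*log(x + 6)/80 + C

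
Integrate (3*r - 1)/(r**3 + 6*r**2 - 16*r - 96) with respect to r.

Factor the denominator: (r - 4)*(r + 4)*(r + 6).
Partial-fraction decomposition: -19/(20*(r + 6)) + 13/(16*(r + 4)) + 11/(80*(r - 4)).
Integrate each term: A/(r−a) contributes A·log|r−a|.

11*log(r - 4)/80 + 13*log(r + 4)/16 - 19*log(r + 6)/20 + C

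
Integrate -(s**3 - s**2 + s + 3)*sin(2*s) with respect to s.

s**3*cos(2*s)/2 - 3*s**2*sin(2*s)/4 - s**2*cos(2*s)/2 + s*sin(2*s)/2 - s*cos(2*s)/4 + sin(2*s)/8 + 7*cos(2*s)/4 + C

Use integration by parts with u = s**3 - s**2 + s + 3, dv = -sin(2*s) ds, so v = cos(2*s)/2.
Apply parts 3 times (tabular method): alternate signs, differentiate u down to 0, integrate dv up.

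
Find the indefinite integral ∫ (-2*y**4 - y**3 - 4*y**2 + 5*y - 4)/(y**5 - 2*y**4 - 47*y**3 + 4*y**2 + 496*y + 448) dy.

-885*log(y - 7)/484 + 13*log(y - 4)/20 - 7*log(y + 1)/180 - 3409*log(y + 4)/4356 - 67/(33*y + 132) + C

Factor the denominator: (y - 7)*(y - 4)*(y + 1)*(y + 4)**2.
Partial-fraction decomposition: -3409/(4356*(y + 4)) + 67/(33*(y + 4)**2) - 7/(180*(y + 1)) + 13/(20*(y - 4)) - 885/(484*(y - 7)).
Integrate each term; A/(y−a) gives A·log|y−a|; A/(y−a)² gives −A/(y−a).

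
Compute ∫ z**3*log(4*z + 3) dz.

Use integration by parts with u = log(4*z + 3), dv = z**3 dz.
Then du = 4/(4*z + 3) dz and v = z**4/4.

z**4*log(4*z + 3)/4 - z**4/16 + z**3/16 - 9*z**2/128 + 27*z/256 - 81*log(4*z + 3)/1024 + C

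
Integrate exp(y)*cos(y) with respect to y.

Let I denote the integral. Integrate by parts with u = cos(y), dv = exp(y) dy, so v = exp(y): I = exp(y)*cos(y) + ∫ exp(y)*sin(y) dy.
Apply parts again with u = sin(y), dv = exp(y) dy: ∫ exp(y)*sin(y) dy = exp(y)*sin(y) − I. Substituting back brings back I: I = exp(y)*sin(y) + exp(y)*cos(y) − I.
Solving for I: (1 + 1)·I equals the remaining terms, so I = (1/2)·(exp(y)*sin(y) + exp(y)*cos(y)).

exp(y)*sin(y)/2 + exp(y)*cos(y)/2 + C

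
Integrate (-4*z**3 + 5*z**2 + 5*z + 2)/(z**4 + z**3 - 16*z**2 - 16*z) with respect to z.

-log(z)/8 - 77*log(z - 4)/80 + 2*log(z + 1)/5 - 53*log(z + 4)/16 + C

Factor the denominator: z*(z - 4)*(z + 1)*(z + 4).
Partial-fraction decomposition: -53/(16*(z + 4)) + 2/(5*(z + 1)) - 77/(80*(z - 4)) - 1/(8*z).
Integrate each term: A/(z−a) contributes A·log|z−a|.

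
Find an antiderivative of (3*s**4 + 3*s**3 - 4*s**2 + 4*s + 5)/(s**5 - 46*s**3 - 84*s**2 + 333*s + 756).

Factor the denominator: (s - 7)*(s - 3)*(s + 3)**2*(s + 4).
Partial-fraction decomposition: 501/(77*(s + 4)) - 2267/(450*(s + 3)) + 119/(60*(s + 3)**2) - 305/(1008*(s - 3)) + 8069/(4400*(s - 7)).
Integrate each term; A/(s−a) gives A·log|s−a|; A/(s−a)² gives −A/(s−a).

8069*log(s - 7)/4400 - 305*log(s - 3)/1008 - 2267*log(s + 3)/450 + 501*log(s + 4)/77 - 119/(60*s + 180) + C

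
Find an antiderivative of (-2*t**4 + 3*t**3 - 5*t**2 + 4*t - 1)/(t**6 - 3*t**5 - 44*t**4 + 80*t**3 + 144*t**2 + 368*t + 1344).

-307*log(t - 7)/1431 + 77*log(t - 4)/720 - 85*log(t + 2)/1728 + 53*log(t + 6)/320 - 15*log(t**2 + 4)/3392 - 13*atan(t/2)/848 + C

Factor the denominator: (t - 7)*(t - 4)*(t + 2)*(t + 6)*(t**2 + 4).
Partial-fraction decomposition: -(15*t + 52)/(1696*(t**2 + 4)) + 53/(320*(t + 6)) - 85/(1728*(t + 2)) + 77/(720*(t - 4)) - 307/(1431*(t - 7)).
Integrate each term; A/(t−a) gives A·log|t−a|; the (Bt+D)/(t²+p²) term gives a log and an atan.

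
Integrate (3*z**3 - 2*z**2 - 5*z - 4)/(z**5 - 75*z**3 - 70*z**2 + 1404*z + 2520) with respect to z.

Factor the denominator: (z - 7)*(z - 6)*(z + 2)*(z + 5)*(z + 6).
Partial-fraction decomposition: -347/(312*(z + 6)) + 101/(99*(z + 5)) - 13/(432*(z + 2)) - 271/(528*(z - 6)) + 223/(351*(z - 7)).
Integrate each term: A/(z−a) contributes A·log|z−a|.

223*log(z - 7)/351 - 271*log(z - 6)/528 - 13*log(z + 2)/432 + 101*log(z + 5)/99 - 347*log(z + 6)/312 + C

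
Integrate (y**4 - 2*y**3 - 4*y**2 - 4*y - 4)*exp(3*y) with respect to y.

Use integration by parts with u = y**4 - 2*y**3 - 4*y**2 - 4*y - 4, dv = exp(3*y) dy, so v = exp(3*y)/3.
Apply parts 4 times (tabular method): alternate signs, differentiate u down to 0, integrate dv up.

(27*y**4 - 90*y**3 - 18*y**2 - 96*y - 76)*exp(3*y)/81 + C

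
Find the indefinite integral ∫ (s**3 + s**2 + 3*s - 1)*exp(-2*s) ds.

(-4*s**3 - 10*s**2 - 22*s - 7)*exp(-2*s)/8 + C

Use integration by parts with u = s**3 + s**2 + 3*s - 1, dv = exp(-2*s) ds, so v = -exp(-2*s)/2.
Apply parts 3 times (tabular method): alternate signs, differentiate u down to 0, integrate dv up.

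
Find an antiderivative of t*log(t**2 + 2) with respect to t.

t**2*log(t**2 + 2)/2 - t**2/2 + log(t**2 + 2) + C

Let u = t**2 + 2, so du = (2*t) dt.
The integral becomes (1/2)·∫ log(u) du; integrate by parts with u′=log(u), dv′=du.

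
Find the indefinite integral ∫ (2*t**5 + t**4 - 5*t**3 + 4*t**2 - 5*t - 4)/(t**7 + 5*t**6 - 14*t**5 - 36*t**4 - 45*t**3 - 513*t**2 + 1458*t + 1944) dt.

107365*log(t - 3)/1143072 + 3*log(t + 1)/800 + 232*log(t + 4)/1225 - 6503*log(t + 6)/18225 + 113*log(t**2 + 9)/3240 + 647*atan(t/3)/8100 - 449/(4536*t - 13608) + C

Factor the denominator: (t - 3)**2*(t + 1)*(t + 4)*(t + 6)*(t**2 + 9).
Partial-fraction decomposition: (565*t + 1941)/(8100*(t**2 + 9)) - 6503/(18225*(t + 6)) + 232/(1225*(t + 4)) + 3/(800*(t + 1)) + 107365/(1143072*(t - 3)) + 449/(4536*(t - 3)**2).
Integrate each term; A/(t−a) gives A·log|t−a|; the (Bt+D)/(t²+p²) term gives a log and an atan.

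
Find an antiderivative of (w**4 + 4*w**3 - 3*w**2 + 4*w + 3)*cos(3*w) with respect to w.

w**4*sin(3*w)/3 + 4*w**3*sin(3*w)/3 + 4*w**3*cos(3*w)/9 - 13*w**2*sin(3*w)/9 + 4*w**2*cos(3*w)/3 + 4*w*sin(3*w)/9 - 26*w*cos(3*w)/27 + 107*sin(3*w)/81 + 4*cos(3*w)/27 + C

Use integration by parts with u = w**4 + 4*w**3 - 3*w**2 + 4*w + 3, dv = cos(3*w) dw, so v = sin(3*w)/3.
Apply parts 4 times (tabular method): alternate signs, differentiate u down to 0, integrate dv up.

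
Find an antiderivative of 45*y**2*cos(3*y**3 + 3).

Let u = 3*y**3 + 3, so du = (9*y**2) dy.
Rewriting, the integral becomes 5·∫ cos(u) du = 5·sin(u).
Substituting back, u = 3*y**3 + 3.

5*sin(3*y**3 + 3) + C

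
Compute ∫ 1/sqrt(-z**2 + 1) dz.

asin(z) + C

Substitute z = sin(θ), so dz = cos(θ) dθ and the radical becomes sqrt(-z**2 + 1) = cos(θ) by the Pythagorean identity.
Integrate the resulting trig expression in θ, then back-substitute θ = asin(z), sin(θ) = z, cos(θ) = sqrt(-z**2 + 1) (absorbing any constant into C).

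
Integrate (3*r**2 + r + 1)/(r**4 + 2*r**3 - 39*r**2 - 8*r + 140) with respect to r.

9*log(r - 5)/28 - 5*log(r - 2)/36 + 11*log(r + 2)/140 - 47*log(r + 7)/180 + C

Factor the denominator: (r - 5)*(r - 2)*(r + 2)*(r + 7).
Partial-fraction decomposition: -47/(180*(r + 7)) + 11/(140*(r + 2)) - 5/(36*(r - 2)) + 9/(28*(r - 5)).
Integrate each term: A/(r−a) contributes A·log|r−a|.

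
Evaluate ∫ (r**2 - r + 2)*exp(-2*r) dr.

(-r**2 - 2)*exp(-2*r)/2 + C

Use integration by parts with u = r**2 - r + 2, dv = exp(-2*r) dr, so v = -exp(-2*r)/2.
Apply parts 2 times (tabular method): alternate signs, differentiate u down to 0, integrate dv up.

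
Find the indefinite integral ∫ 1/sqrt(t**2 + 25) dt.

Substitute t = 5·tan(θ), so dt = 5·sec(θ)^2 dθ and the radical becomes sqrt(t**2 + 25) = 5·sec(θ) by the Pythagorean identity.
Integrate the resulting trig expression in θ, then back-substitute tan(θ) = t/5, sec(θ) = sqrt(t**2 + 25)/5 (absorbing any constant into C).

log(t + sqrt(t**2 + 25)) + C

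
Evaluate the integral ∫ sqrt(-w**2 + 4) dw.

w*sqrt(-w**2 + 4)/2 + 2*asin(w/2) + C

Substitute w = 2·sin(θ), so dw = 2·cos(θ) dθ and the radical becomes sqrt(-w**2 + 4) = 2·cos(θ) by the Pythagorean identity.
Integrate the resulting trig expression in θ, then back-substitute θ = asin(w/2), sin(θ) = w/2, cos(θ) = sqrt(-w**2 + 4)/2 (absorbing any constant into C).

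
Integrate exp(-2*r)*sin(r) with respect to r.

-2*exp(-2*r)*sin(r)/5 - exp(-2*r)*cos(r)/5 + C

Let I denote the integral. Integrate by parts with u = sin(r), dv = exp(-2*r) dr, so v = -exp(-2*r)/2: I = -exp(-2*r)*sin(r)/2 + (1/2)·∫ exp(-2*r)*cos(r) dr.
Apply parts again with u = cos(r), dv = exp(-2*r) dr: ∫ exp(-2*r)*cos(r) dr = -exp(-2*r)*cos(r)/2 − (1/2)·I. Substituting back brings back I: I = -exp(-2*r)*sin(r)/2 - exp(-2*r)*cos(r)/4 − (1/4)·I.
Solving for I: (1 + 1/4)·I equals the remaining terms, so I = (4/5)·(-exp(-2*r)*sin(r)/2 - exp(-2*r)*cos(r)/4).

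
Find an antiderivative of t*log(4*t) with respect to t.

Use integration by parts with u = log(4*t), dv = t dt.
Then du = 1/t dt and v = t**2/2.

t**2*(log(t) + 2*log(2))/2 - t**2/4 + C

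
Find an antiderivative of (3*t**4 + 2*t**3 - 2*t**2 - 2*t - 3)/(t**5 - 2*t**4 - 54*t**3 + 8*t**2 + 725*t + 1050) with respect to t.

Factor the denominator: (t - 7)*(t - 5)*(t + 2)*(t + 3)*(t + 5).
Partial-fraction decomposition: 791/(360*(t + 5)) - 87/(80*(t + 3)) + 25/(189*(t + 2)) - 1031/(560*(t - 5)) + 3887/(1080*(t - 7)).
Integrate each term: A/(t−a) contributes A·log|t−a|.

3887*log(t - 7)/1080 - 1031*log(t - 5)/560 + 25*log(t + 2)/189 - 87*log(t + 3)/80 + 791*log(t + 5)/360 + C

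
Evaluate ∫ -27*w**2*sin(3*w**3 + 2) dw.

Let u = 3*w**3 + 2, so du = (9*w**2) dw.
Rewriting, the integral becomes -3·∫ sin(u) du = -3·-cos(u).
Substituting back, u = 3*w**3 + 2.

3*cos(3*w**3 + 2) + C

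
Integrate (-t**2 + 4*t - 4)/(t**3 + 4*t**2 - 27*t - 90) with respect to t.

-9*log(t - 5)/88 + 25*log(t + 3)/24 - 64*log(t + 6)/33 + C

Factor the denominator: (t - 5)*(t + 3)*(t + 6).
Partial-fraction decomposition: -64/(33*(t + 6)) + 25/(24*(t + 3)) - 9/(88*(t - 5)).
Integrate each term: A/(t−a) contributes A·log|t−a|.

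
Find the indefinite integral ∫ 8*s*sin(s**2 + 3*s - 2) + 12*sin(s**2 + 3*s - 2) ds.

Let u = s**2 + 3*s - 2, so du = (2*s + 3) ds.
Rewriting, the integral becomes 4·∫ sin(u) du = 4·-cos(u).
Substituting back, u = s**2 + 3*s - 2.

-4*cos(s**2 + 3*s - 2) + C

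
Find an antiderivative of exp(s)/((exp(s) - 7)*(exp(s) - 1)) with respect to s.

log(exp(s) - 7)/6 - log(exp(s) - 1)/6 + C

Let u = e^s, du = e^s ds.
The integral becomes ∫ du/((u-1)(u-7)); decompose into partial fractions.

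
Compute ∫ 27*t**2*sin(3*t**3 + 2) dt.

Let u = 3*t**3 + 2, so du = (9*t**2) dt.
Rewriting, the integral becomes 3·∫ sin(u) du = 3·-cos(u).
Substituting back, u = 3*t**3 + 2.

-3*cos(3*t**3 + 2) + C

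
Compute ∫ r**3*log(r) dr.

Use integration by parts with u = log(r), dv = r**3 dr.
Then du = 1/r dr and v = r**4/4.

r**4*log(r)/4 - r**4/16 + C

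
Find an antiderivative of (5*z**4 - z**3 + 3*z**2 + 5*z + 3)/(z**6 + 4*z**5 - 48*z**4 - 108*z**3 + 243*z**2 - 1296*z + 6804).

427*log(z - 6)/1404 - 47*log(z - 3)/540 + 251*log(z + 6)/180 - 12463*log(z + 7)/7540 + 3*log(z**2 + 9)/145 + 607*atan(z/3)/7830 + C

Factor the denominator: (z - 6)*(z - 3)*(z + 6)*(z + 7)*(z**2 + 9).
Partial-fraction decomposition: (108*z + 607)/(2610*(z**2 + 9)) - 12463/(7540*(z + 7)) + 251/(180*(z + 6)) - 47/(540*(z - 3)) + 427/(1404*(z - 6)).
Integrate each term; A/(z−a) gives A·log|z−a|; the (Bz+D)/(z²+p²) term gives a log and an atan.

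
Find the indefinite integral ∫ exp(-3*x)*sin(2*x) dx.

Let I denote the integral. Integrate by parts with u = sin(2*x), dv = exp(-3*x) dx, so v = -exp(-3*x)/3: I = -exp(-3*x)*sin(2*x)/3 + (2/3)·∫ exp(-3*x)*cos(2*x) dx.
Apply parts again with u = cos(2*x), dv = exp(-3*x) dx: ∫ exp(-3*x)*cos(2*x) dx = -exp(-3*x)*cos(2*x)/3 − (2/3)·I. Substituting back brings back I: I = -exp(-3*x)*sin(2*x)/3 - 2*exp(-3*x)*cos(2*x)/9 − (4/9)·I.
Solving for I: (1 + 4/9)·I equals the remaining terms, so I = (9/13)·(-exp(-3*x)*sin(2*x)/3 - 2*exp(-3*x)*cos(2*x)/9).

-3*exp(-3*x)*sin(2*x)/13 - 2*exp(-3*x)*cos(2*x)/13 + C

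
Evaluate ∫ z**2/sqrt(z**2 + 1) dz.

z*sqrt(z**2 + 1)/2 - log(z + sqrt(z**2 + 1))/2 + C

Substitute z = tan(θ), so dz = sec(θ)^2 dθ and the radical becomes sqrt(z**2 + 1) = sec(θ) by the Pythagorean identity.
Integrate the resulting trig expression in θ, then back-substitute tan(θ) = z, sec(θ) = sqrt(z**2 + 1) (absorbing any constant into C).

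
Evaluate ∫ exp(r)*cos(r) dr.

Let I denote the integral. Integrate by parts with u = cos(r), dv = exp(r) dr, so v = exp(r): I = exp(r)*cos(r) + ∫ exp(r)*sin(r) dr.
Apply parts again with u = sin(r), dv = exp(r) dr: ∫ exp(r)*sin(r) dr = exp(r)*sin(r) − I. Substituting back brings back I: I = exp(r)*sin(r) + exp(r)*cos(r) − I.
Solving for I: (1 + 1)·I equals the remaining terms, so I = (1/2)·(exp(r)*sin(r) + exp(r)*cos(r)).

exp(r)*sin(r)/2 + exp(r)*cos(r)/2 + C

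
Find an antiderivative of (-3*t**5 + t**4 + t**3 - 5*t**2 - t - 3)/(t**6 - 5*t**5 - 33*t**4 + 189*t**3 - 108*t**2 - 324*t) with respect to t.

Factor the denominator: t*(t - 6)*(t - 3)**2*(t + 1)*(t + 6).
Partial-fraction decomposition: -8077/(9720*(t + 6)) - 1/(140*(t + 1)) + 2605/(972*(t - 3)) + 56/(27*(t - 3)**2) - 815/(168*(t - 6)) + 1/(108*t).
Integrate each term; A/(t−a) gives A·log|t−a|; A/(t−a)² gives −A/(t−a).

log(t)/108 - 815*log(t - 6)/168 + 2605*log(t - 3)/972 - log(t + 1)/140 - 8077*log(t + 6)/9720 - 56/(27*t - 81) + C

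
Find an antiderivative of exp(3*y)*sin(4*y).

3*exp(3*y)*sin(4*y)/25 - 4*exp(3*y)*cos(4*y)/25 + C

Let I denote the integral. Integrate by parts with u = sin(4*y), dv = exp(3*y) dy, so v = exp(3*y)/3: I = exp(3*y)*sin(4*y)/3 − (4/3)·∫ exp(3*y)*cos(4*y) dy.
Apply parts again with u = cos(4*y), dv = exp(3*y) dy: ∫ exp(3*y)*cos(4*y) dy = exp(3*y)*cos(4*y)/3 + (4/3)·I. Substituting back brings back I: I = exp(3*y)*sin(4*y)/3 - 4*exp(3*y)*cos(4*y)/9 − (16/9)·I.
Solving for I: (1 + 16/9)·I equals the remaining terms, so I = (9/25)·(exp(3*y)*sin(4*y)/3 - 4*exp(3*y)*cos(4*y)/9).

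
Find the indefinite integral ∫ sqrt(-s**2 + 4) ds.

Substitute s = 2·sin(θ), so ds = 2·cos(θ) dθ and the radical becomes sqrt(-s**2 + 4) = 2·cos(θ) by the Pythagorean identity.
Integrate the resulting trig expression in θ, then back-substitute θ = asin(s/2), sin(θ) = s/2, cos(θ) = sqrt(-s**2 + 4)/2 (absorbing any constant into C).

s*sqrt(-s**2 + 4)/2 + 2*asin(s/2) + C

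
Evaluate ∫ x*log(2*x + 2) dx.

x**2*log(2*x + 2)/2 - x**2/4 + x/2 - log(x + 1)/2 + C

Use integration by parts with u = log(2*x + 2), dv = x dx.
Then du = 2/(2*x + 2) dx and v = x**2/2.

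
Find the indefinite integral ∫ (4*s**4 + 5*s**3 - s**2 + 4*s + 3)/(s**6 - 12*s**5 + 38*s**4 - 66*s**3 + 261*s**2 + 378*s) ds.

Factor the denominator: s*(s - 7)*(s - 6)*(s + 1)*(s**2 + 9).
Partial-fraction decomposition: -(478*s + 1287)/(2610*(s**2 + 9)) + 3/(560*(s + 1)) - 139/(42*(s - 6)) + 11301/(3248*(s - 7)) + 1/(126*s).
Integrate each term; A/(s−a) gives A·log|s−a|; the (Bs+D)/(s²+p²) term gives a log and an atan.

log(s)/126 + 11301*log(s - 7)/3248 - 139*log(s - 6)/42 + 3*log(s + 1)/560 - 239*log(s**2 + 9)/2610 - 143*atan(s/3)/870 + C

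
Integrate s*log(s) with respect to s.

s**2*log(s)/2 - s**2/4 + C

Use integration by parts with u = log(s), dv = s ds.
Then du = 1/s ds and v = s**2/2.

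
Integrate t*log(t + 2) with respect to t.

t**2*log(t + 2)/2 - t**2/4 + t - 2*log(t + 2) + C

Use integration by parts with u = log(t + 2), dv = t dt.
Then du = 1/(t + 2) dt and v = t**2/2.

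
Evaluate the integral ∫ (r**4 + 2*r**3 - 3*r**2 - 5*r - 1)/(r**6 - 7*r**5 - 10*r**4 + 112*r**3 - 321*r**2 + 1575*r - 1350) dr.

Factor the denominator: (r - 6)*(r - 5)*(r - 1)*(r + 5)*(r**2 + 9).
Partial-fraction decomposition: -(409*r + 564)/(7650*(r**2 + 9)) - 27/(1870*(r + 5)) - 1/(200*(r - 1)) - 387/(680*(r - 5)) + 1589/(2475*(r - 6)).
Integrate each term; A/(r−a) gives A·log|r−a|; the (Br+D)/(r²+p²) term gives a log and an atan.

1589*log(r - 6)/2475 - 387*log(r - 5)/680 - log(r - 1)/200 - 27*log(r + 5)/1870 - 409*log(r**2 + 9)/15300 - 94*atan(r/3)/3825 + C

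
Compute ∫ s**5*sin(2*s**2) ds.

-s**4*cos(2*s**2)/4 + s**2*sin(2*s**2)/4 + cos(2*s**2)/8 + C

Let u = s², du = 2s ds; rewrite as (1/2)∫ u^2·sin(2u) du.
Now integrate by parts 2 times.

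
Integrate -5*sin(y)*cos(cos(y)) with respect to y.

5*sin(cos(y)) + C

Let u = cos(y), so du = (-sin(y)) dy.
Rewriting, the integral becomes 5·∫ cos(u) du = 5·sin(u).
Substituting back, u = cos(y).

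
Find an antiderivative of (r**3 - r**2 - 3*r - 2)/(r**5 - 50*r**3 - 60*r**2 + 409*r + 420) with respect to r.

Factor the denominator: (r - 7)*(r - 3)*(r + 1)*(r + 4)*(r + 5).
Partial-fraction decomposition: -137/(384*(r + 5)) + 10/(33*(r + 4)) - 1/(384*(r + 1)) - 1/(128*(r - 3)) + 271/(4224*(r - 7)).
Integrate each term: A/(r−a) contributes A·log|r−a|.

271*log(r - 7)/4224 - log(r - 3)/128 - log(r + 1)/384 + 10*log(r + 4)/33 - 137*log(r + 5)/384 + C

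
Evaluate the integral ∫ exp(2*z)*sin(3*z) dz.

2*exp(2*z)*sin(3*z)/13 - 3*exp(2*z)*cos(3*z)/13 + C

Let I denote the integral. Integrate by parts with u = sin(3*z), dv = exp(2*z) dz, so v = exp(2*z)/2: I = exp(2*z)*sin(3*z)/2 − (3/2)·∫ exp(2*z)*cos(3*z) dz.
Apply parts again with u = cos(3*z), dv = exp(2*z) dz: ∫ exp(2*z)*cos(3*z) dz = exp(2*z)*cos(3*z)/2 + (3/2)·I. Substituting back brings back I: I = exp(2*z)*sin(3*z)/2 - 3*exp(2*z)*cos(3*z)/4 − (9/4)·I.
Solving for I: (1 + 9/4)·I equals the remaining terms, so I = (4/13)·(exp(2*z)*sin(3*z)/2 - 3*exp(2*z)*cos(3*z)/4).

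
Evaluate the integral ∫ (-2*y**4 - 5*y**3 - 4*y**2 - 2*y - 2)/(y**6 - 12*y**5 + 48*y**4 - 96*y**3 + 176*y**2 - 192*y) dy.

Factor the denominator: y*(y - 6)*(y - 4)*(y - 2)*(y**2 + 4).
Partial-fraction decomposition: -9*(y - 1)/(80*(y**2 + 4)) - 47/(64*(y - 2)) + 453/(160*(y - 4)) - 383/(192*(y - 6)) + 1/(96*y).
Integrate each term; A/(y−a) gives A·log|y−a|; the (By+D)/(y²+p²) term gives a log and an atan.

log(y)/96 - 383*log(y - 6)/192 + 453*log(y - 4)/160 - 47*log(y - 2)/64 - 9*log(y**2 + 4)/160 + 9*atan(y/2)/160 + C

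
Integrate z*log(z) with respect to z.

Use integration by parts with u = log(z), dv = z dz.
Then du = 1/z dz and v = z**2/2.

z**2*log(z)/2 - z**2/4 + C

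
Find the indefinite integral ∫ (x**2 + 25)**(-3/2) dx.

Substitute x = 5·tan(θ), so dx = 5·sec(θ)^2 dθ and the radical becomes sqrt(x**2 + 25) = 5·sec(θ) by the Pythagorean identity.
Integrate the resulting trig expression in θ, then back-substitute tan(θ) = x/5, sec(θ) = sqrt(x**2 + 25)/5 (absorbing any constant into C).

x/(25*sqrt(x**2 + 25)) + C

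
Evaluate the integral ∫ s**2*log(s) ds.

s**3*log(s)/3 - s**3/9 + C

Use integration by parts with u = log(s), dv = s**2 ds.
Then du = 1/s ds and v = s**3/3.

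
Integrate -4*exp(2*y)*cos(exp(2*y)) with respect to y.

Let u = exp(2*y), so du = (2*exp(2*y)) dy.
Rewriting, the integral becomes -2·∫ cos(u) du = -2·sin(u).
Substituting back, u = exp(2*y).

-2*sin(exp(2*y)) + C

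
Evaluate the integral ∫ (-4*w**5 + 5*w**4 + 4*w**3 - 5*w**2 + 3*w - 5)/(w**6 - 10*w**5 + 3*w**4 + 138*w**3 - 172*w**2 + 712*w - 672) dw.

Factor the denominator: (w - 7)*(w - 6)*(w - 1)*(w + 4)*(w**2 + 4).
Partial-fraction decomposition: -(4657*w + 40602)/(106000*(w**2 + 4)) - 5023/(11000*(w + 4)) - 1/(375*(w - 1)) + 23927/(2000*(w - 6)) - 27040/(1749*(w - 7)).
Integrate each term; A/(w−a) gives A·log|w−a|; the (Bw+D)/(w²+p²) term gives a log and an atan.

-27040*log(w - 7)/1749 + 23927*log(w - 6)/2000 - log(w - 1)/375 - 5023*log(w + 4)/11000 - 4657*log(w**2 + 4)/212000 - 20301*atan(w/2)/106000 + C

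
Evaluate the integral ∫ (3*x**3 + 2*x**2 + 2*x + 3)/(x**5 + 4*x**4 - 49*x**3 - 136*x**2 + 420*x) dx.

log(x)/140 + 245*log(x - 6)/1144 - 13*log(x - 2)/168 + 166*log(x + 5)/385 - 157*log(x + 7)/273 + C

Factor the denominator: x*(x - 6)*(x - 2)*(x + 5)*(x + 7).
Partial-fraction decomposition: -157/(273*(x + 7)) + 166/(385*(x + 5)) - 13/(168*(x - 2)) + 245/(1144*(x - 6)) + 1/(140*x).
Integrate each term: A/(x−a) contributes A·log|x−a|.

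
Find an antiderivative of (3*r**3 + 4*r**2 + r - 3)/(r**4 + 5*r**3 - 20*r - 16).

Factor the denominator: (r - 2)*(r + 1)*(r + 2)*(r + 4).
Partial-fraction decomposition: 15/(4*(r + 4)) - 13/(8*(r + 2)) + 1/(3*(r + 1)) + 13/(24*(r - 2)).
Integrate each term: A/(r−a) contributes A·log|r−a|.

13*log(r - 2)/24 + log(r + 1)/3 - 13*log(r + 2)/8 + 15*log(r + 4)/4 + C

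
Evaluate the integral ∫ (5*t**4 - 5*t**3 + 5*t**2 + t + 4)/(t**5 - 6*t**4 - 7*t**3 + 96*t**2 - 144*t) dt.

-log(t)/36 + 131*log(t - 4)/4 - 1814*log(t - 3)/63 + 15*log(t + 4)/14 + 46/(3*t - 9) + C

Factor the denominator: t*(t - 4)*(t - 3)**2*(t + 4).
Partial-fraction decomposition: 15/(14*(t + 4)) - 1814/(63*(t - 3)) - 46/(3*(t - 3)**2) + 131/(4*(t - 4)) - 1/(36*t).
Integrate each term; A/(t−a) gives A·log|t−a|; A/(t−a)² gives −A/(t−a).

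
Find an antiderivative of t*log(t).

Use integration by parts with u = log(t), dv = t dt.
Then du = 1/t dt and v = t**2/2.

t**2*log(t)/2 - t**2/4 + C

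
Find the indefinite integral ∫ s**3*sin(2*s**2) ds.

Let u = s², du = 2s ds; rewrite as (1/2)∫ u^1·sin(2u) du.
Now integrate by parts 1 time.

-s**2*cos(2*s**2)/4 + sin(2*s**2)/8 + C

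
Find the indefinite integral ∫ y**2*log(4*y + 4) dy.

Use integration by parts with u = log(4*y + 4), dv = y**2 dy.
Then du = 4/(4*y + 4) dy and v = y**3/3.

y**3*log(4*y + 4)/3 - y**3/9 + y**2/6 - y/3 + log(y + 1)/3 + C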